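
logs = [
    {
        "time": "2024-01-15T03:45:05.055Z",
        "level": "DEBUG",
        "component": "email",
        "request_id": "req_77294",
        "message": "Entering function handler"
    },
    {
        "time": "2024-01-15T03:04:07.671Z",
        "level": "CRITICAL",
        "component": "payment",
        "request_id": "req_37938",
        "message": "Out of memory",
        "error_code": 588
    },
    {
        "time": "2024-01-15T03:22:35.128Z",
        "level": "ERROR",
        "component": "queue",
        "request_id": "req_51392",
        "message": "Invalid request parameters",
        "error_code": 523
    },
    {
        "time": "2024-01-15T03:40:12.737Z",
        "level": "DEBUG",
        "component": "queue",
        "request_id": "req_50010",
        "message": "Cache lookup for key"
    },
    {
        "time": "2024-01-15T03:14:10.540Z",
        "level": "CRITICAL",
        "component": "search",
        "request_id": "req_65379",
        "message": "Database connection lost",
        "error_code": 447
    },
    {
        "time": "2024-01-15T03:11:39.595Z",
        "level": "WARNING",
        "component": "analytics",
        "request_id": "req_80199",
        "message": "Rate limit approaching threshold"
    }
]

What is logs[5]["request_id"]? "req_80199"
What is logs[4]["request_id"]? "req_65379"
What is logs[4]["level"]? "CRITICAL"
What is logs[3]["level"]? "DEBUG"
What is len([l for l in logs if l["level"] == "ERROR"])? 1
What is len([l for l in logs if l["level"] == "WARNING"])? 1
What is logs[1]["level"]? "CRITICAL"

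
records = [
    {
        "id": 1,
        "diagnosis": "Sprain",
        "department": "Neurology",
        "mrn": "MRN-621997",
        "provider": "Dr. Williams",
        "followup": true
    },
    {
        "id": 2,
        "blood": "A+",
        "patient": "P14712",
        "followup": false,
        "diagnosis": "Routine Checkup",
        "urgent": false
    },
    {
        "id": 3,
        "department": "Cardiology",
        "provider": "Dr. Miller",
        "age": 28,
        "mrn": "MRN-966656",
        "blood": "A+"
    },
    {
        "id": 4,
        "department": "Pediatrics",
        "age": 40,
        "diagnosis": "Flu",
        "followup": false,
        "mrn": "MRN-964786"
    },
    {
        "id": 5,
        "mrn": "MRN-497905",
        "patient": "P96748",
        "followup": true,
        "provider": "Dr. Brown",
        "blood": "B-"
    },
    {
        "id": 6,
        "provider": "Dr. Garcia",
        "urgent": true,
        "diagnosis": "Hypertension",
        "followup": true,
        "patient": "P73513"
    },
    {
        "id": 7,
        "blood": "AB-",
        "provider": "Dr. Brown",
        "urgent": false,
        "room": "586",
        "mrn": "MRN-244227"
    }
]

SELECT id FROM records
[1, 2, 3, 4, 5, 6, 7]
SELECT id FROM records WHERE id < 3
[1, 2]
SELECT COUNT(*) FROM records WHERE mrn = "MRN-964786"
1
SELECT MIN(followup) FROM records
False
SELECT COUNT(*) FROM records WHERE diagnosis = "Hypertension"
1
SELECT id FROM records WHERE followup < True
[2, 4]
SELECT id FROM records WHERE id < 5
[1, 2, 3, 4]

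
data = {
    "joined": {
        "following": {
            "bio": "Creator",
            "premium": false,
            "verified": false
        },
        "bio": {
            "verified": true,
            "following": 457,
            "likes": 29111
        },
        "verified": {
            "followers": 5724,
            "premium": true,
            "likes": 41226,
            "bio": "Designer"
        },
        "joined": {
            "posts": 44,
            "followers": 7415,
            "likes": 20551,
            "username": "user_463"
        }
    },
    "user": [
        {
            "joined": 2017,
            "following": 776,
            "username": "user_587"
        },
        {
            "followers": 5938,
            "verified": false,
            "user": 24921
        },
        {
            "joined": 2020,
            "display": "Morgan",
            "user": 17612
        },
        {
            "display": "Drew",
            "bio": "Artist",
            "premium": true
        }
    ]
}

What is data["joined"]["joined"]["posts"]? 44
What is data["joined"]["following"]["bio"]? "Creator"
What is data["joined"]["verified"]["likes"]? 41226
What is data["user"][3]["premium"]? True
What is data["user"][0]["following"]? 776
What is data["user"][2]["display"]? "Morgan"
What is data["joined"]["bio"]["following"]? 457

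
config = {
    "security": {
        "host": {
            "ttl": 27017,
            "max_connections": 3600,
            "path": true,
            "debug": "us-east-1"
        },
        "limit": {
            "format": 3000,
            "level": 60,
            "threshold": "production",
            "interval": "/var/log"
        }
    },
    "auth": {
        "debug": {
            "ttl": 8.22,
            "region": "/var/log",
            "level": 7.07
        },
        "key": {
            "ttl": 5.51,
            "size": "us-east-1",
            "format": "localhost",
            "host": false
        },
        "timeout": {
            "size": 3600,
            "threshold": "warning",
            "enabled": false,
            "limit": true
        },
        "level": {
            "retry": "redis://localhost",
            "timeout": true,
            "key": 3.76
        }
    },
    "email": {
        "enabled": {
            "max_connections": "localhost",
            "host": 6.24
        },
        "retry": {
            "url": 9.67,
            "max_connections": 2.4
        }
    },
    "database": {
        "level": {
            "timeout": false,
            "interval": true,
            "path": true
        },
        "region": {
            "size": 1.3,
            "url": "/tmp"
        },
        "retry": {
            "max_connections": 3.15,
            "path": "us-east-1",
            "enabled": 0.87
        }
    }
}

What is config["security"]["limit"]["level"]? 60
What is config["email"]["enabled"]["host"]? 6.24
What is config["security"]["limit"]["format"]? 3000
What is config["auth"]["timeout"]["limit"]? True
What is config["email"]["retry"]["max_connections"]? 2.4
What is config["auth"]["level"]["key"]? 3.76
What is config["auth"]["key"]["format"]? "localhost"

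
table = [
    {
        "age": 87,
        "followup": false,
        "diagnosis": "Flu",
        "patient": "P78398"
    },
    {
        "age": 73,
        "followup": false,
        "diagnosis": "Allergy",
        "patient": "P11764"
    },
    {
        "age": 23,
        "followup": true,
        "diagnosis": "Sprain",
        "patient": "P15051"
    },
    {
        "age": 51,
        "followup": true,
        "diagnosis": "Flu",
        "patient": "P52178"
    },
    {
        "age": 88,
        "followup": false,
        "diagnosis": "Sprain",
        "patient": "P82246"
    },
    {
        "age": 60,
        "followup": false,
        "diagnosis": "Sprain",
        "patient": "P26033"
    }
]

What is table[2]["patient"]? "P15051"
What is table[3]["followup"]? True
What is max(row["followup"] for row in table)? True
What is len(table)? 6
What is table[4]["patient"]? "P82246"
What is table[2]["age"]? 23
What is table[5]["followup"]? False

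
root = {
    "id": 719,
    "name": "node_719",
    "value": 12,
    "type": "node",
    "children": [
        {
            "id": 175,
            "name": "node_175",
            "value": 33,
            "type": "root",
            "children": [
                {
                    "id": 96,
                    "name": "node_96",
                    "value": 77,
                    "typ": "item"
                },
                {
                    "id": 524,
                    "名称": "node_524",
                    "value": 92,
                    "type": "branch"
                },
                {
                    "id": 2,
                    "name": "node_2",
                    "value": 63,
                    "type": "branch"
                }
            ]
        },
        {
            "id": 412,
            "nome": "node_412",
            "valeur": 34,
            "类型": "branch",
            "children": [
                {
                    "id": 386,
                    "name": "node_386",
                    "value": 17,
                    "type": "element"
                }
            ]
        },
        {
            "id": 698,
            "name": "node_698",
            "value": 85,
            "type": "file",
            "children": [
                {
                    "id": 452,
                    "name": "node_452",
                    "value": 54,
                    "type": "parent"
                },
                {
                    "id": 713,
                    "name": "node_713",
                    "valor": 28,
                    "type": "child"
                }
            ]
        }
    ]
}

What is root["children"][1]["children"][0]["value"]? 17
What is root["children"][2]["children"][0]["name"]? "node_452"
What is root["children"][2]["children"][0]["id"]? 452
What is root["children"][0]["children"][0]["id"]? 96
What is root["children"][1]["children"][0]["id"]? 386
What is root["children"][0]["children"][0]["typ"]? "item"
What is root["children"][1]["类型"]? "branch"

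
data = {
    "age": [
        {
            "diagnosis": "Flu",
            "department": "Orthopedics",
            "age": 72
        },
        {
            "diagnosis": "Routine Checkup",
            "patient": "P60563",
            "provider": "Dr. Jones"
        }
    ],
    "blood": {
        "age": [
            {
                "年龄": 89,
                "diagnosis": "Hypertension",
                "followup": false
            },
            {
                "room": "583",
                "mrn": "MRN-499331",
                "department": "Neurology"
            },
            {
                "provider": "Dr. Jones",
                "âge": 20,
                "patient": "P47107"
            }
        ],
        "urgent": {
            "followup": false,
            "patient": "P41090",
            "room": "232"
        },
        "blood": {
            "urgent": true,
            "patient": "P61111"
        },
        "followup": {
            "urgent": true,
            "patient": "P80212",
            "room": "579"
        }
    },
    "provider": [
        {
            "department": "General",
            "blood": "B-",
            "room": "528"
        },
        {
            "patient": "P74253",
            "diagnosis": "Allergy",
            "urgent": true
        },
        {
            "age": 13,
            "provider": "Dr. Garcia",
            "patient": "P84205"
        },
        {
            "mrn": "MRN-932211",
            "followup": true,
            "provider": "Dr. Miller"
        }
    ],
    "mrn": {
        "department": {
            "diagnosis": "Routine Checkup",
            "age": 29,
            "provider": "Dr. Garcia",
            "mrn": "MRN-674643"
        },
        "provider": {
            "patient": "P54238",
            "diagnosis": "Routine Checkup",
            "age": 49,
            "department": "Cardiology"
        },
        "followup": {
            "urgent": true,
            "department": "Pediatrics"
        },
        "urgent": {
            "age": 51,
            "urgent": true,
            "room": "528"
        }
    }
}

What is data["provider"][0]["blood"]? "B-"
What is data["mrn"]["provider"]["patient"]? "P54238"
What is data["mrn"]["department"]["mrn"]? "MRN-674643"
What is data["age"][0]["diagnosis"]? "Flu"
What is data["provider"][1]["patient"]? "P74253"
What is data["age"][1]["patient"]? "P60563"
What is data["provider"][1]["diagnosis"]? "Allergy"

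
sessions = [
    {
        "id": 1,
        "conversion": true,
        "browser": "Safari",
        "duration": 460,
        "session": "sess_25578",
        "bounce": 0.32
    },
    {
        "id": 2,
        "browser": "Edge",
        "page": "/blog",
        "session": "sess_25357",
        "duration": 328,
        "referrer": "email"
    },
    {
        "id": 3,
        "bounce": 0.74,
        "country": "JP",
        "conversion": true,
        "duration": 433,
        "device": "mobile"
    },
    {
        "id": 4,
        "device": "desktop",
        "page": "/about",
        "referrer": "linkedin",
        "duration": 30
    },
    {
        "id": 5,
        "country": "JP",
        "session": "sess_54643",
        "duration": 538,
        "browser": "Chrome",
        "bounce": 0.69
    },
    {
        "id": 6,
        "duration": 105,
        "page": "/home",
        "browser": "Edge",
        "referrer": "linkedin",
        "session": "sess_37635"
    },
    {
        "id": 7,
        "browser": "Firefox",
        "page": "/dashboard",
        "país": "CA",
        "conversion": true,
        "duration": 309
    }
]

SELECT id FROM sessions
[1, 2, 3, 4, 5, 6, 7]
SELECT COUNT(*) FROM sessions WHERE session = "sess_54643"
1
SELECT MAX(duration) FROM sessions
538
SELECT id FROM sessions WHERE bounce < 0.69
[1]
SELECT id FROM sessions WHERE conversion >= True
[1, 3, 7]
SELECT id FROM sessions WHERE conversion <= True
[1, 3, 7]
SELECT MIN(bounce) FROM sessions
0.32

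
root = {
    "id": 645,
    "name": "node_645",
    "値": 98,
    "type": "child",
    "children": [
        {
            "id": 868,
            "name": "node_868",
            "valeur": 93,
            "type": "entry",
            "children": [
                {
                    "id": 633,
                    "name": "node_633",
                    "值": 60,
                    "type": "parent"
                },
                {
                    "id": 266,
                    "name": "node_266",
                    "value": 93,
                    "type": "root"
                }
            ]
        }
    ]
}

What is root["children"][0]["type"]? "entry"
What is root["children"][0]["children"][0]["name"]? "node_633"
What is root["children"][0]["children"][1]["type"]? "root"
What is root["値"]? 98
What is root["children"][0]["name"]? "node_868"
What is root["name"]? "node_645"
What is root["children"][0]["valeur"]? 93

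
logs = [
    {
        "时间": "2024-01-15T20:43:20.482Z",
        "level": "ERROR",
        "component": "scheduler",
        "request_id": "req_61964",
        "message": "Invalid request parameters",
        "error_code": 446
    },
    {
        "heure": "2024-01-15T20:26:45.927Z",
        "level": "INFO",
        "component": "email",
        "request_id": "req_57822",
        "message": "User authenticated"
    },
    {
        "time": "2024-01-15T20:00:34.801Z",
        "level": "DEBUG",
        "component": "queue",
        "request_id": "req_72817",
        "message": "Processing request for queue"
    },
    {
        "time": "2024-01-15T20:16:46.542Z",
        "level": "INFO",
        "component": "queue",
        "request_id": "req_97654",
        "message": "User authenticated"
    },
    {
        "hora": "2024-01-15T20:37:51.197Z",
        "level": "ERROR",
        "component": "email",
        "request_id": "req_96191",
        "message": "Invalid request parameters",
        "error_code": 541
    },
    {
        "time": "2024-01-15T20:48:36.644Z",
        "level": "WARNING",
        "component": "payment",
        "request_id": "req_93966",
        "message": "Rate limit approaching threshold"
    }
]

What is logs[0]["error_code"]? 446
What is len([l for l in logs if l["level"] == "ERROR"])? 2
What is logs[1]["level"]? "INFO"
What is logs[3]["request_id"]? "req_97654"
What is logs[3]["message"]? "User authenticated"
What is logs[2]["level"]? "DEBUG"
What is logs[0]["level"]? "ERROR"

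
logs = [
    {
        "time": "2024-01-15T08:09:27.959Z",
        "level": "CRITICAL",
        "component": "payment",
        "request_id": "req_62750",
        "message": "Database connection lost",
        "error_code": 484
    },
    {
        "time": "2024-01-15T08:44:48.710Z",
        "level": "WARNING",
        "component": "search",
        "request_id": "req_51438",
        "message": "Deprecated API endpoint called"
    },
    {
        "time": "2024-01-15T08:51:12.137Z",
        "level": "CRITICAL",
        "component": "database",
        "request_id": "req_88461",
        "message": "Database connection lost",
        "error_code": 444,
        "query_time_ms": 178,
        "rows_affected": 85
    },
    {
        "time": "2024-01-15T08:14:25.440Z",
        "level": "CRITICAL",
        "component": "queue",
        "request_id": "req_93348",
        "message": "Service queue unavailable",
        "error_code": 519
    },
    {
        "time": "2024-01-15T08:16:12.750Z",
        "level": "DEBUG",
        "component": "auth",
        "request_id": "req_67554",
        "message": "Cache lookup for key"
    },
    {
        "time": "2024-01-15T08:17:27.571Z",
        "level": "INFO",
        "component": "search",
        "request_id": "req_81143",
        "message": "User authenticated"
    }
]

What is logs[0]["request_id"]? "req_62750"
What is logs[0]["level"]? "CRITICAL"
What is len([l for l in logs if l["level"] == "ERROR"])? 0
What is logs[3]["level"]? "CRITICAL"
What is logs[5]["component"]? "search"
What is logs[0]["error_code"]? 484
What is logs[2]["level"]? "CRITICAL"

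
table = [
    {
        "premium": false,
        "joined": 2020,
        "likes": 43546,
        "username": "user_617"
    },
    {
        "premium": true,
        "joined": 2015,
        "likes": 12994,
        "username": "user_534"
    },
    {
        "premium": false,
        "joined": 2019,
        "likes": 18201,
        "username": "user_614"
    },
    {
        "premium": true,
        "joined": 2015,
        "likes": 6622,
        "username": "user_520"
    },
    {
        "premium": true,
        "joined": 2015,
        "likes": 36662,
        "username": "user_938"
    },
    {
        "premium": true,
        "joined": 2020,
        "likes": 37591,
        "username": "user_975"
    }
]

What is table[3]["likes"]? 6622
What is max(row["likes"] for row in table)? 43546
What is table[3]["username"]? "user_520"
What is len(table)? 6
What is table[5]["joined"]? 2020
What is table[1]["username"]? "user_534"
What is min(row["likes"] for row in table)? 6622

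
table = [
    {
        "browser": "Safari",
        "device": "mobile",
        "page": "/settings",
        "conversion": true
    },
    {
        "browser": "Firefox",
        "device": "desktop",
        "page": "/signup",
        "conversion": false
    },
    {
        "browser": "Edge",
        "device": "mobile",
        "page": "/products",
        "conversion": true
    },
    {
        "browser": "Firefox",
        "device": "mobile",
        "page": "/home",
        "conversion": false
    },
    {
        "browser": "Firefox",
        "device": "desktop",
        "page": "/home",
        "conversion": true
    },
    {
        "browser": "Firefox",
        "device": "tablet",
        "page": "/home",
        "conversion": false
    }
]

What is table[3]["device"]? "mobile"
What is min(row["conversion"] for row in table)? False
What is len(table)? 6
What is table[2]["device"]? "mobile"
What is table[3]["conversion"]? False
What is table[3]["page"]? "/home"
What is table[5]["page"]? "/home"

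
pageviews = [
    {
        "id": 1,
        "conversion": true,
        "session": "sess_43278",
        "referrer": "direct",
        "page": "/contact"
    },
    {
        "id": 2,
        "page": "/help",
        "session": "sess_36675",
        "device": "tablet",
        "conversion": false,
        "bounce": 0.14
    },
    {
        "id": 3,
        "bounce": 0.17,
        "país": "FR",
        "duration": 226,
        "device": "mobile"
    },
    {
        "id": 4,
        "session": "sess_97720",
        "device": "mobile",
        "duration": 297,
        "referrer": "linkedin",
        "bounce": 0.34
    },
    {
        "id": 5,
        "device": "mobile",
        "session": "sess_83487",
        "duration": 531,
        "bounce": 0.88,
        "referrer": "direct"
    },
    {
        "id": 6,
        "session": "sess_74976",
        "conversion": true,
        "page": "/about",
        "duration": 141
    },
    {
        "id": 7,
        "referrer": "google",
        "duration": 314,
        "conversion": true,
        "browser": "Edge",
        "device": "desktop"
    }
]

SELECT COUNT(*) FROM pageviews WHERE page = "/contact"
1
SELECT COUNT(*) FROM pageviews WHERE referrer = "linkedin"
1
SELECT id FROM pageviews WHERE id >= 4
[4, 5, 6, 7]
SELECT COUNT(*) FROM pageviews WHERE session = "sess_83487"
1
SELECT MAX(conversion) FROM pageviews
True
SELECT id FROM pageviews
[1, 2, 3, 4, 5, 6, 7]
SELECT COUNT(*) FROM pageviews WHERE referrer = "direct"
2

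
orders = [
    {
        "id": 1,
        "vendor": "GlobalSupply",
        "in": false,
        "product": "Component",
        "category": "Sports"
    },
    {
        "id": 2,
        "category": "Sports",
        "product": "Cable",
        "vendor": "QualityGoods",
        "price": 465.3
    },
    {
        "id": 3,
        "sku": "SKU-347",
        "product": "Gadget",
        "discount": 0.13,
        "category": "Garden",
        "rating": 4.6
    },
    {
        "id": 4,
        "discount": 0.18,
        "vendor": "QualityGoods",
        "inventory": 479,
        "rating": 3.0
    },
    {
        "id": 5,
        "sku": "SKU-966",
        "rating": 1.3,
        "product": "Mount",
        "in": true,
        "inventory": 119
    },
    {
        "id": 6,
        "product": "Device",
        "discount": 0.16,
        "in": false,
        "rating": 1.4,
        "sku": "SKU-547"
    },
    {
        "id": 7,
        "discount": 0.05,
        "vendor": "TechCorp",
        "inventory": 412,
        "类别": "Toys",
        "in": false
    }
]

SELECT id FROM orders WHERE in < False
[]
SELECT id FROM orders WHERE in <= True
[1, 5, 6, 7]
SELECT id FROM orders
[1, 2, 3, 4, 5, 6, 7]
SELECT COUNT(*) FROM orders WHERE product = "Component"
1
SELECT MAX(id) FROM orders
7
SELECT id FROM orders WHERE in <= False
[1, 6, 7]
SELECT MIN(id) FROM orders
1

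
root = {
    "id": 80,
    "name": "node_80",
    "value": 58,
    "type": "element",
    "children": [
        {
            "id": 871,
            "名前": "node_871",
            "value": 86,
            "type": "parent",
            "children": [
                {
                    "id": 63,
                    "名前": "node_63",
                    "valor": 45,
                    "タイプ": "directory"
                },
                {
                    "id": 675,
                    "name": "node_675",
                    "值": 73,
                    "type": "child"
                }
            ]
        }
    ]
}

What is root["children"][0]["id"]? 871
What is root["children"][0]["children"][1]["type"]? "child"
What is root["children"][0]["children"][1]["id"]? 675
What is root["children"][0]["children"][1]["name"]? "node_675"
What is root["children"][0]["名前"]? "node_871"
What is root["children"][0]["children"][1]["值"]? 73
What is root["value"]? 58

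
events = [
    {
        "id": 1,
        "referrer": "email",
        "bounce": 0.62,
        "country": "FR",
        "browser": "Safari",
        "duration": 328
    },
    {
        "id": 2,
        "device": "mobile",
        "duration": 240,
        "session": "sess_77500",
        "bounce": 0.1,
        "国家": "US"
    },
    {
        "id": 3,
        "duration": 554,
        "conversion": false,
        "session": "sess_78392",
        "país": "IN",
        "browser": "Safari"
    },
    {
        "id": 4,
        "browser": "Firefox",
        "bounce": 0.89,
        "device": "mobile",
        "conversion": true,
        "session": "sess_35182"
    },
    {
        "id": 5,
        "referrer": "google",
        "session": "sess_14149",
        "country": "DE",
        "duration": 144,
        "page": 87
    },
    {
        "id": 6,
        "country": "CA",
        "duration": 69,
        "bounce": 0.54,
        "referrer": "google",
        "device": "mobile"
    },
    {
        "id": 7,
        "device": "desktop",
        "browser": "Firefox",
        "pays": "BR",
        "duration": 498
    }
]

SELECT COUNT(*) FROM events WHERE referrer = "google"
2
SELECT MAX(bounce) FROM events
0.89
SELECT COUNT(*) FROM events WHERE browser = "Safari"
2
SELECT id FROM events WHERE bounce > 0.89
[]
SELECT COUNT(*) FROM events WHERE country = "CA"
1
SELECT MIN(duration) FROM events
69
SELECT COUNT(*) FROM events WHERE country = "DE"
1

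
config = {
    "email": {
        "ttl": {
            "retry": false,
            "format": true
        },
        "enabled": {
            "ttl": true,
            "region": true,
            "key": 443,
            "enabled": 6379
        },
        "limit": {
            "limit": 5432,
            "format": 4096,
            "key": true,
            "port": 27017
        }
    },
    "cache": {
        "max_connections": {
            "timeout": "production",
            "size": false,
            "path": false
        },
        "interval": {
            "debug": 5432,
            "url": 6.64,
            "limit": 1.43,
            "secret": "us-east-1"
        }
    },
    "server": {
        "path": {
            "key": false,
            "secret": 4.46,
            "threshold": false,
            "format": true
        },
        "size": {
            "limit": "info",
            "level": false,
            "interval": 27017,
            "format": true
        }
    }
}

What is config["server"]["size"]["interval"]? 27017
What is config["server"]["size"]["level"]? False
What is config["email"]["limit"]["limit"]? 5432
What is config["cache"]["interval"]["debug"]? 5432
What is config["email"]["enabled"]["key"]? 443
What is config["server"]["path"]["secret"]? 4.46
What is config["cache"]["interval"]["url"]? 6.64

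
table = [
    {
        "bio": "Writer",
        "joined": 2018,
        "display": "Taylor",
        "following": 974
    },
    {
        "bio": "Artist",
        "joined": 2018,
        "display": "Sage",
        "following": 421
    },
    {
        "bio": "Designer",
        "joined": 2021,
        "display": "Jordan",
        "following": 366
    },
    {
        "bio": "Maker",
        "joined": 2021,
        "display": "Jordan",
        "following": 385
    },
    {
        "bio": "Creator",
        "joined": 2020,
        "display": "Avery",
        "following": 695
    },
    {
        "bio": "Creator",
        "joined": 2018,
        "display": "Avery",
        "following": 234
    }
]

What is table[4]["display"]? "Avery"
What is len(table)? 6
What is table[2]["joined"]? 2021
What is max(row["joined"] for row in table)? 2021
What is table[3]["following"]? 385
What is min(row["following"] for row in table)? 234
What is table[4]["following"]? 695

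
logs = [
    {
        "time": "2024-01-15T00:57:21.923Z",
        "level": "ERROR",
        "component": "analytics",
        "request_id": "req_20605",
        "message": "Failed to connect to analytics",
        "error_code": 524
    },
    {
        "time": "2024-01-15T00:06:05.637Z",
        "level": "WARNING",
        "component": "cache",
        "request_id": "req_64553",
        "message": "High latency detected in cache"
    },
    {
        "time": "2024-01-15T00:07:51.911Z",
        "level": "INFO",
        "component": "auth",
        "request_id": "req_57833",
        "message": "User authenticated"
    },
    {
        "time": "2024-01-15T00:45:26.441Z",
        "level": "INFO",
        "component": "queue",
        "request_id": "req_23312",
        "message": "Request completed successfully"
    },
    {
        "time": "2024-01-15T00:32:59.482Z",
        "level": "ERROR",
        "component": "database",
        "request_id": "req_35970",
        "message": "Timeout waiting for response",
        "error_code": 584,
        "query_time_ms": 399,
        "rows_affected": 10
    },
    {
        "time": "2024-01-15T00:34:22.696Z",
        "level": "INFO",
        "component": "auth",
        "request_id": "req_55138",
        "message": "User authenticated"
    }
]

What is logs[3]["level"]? "INFO"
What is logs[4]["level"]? "ERROR"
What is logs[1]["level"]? "WARNING"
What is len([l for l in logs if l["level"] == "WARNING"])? 1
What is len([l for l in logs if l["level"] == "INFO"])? 3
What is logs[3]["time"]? "2024-01-15T00:45:26.441Z"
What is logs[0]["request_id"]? "req_20605"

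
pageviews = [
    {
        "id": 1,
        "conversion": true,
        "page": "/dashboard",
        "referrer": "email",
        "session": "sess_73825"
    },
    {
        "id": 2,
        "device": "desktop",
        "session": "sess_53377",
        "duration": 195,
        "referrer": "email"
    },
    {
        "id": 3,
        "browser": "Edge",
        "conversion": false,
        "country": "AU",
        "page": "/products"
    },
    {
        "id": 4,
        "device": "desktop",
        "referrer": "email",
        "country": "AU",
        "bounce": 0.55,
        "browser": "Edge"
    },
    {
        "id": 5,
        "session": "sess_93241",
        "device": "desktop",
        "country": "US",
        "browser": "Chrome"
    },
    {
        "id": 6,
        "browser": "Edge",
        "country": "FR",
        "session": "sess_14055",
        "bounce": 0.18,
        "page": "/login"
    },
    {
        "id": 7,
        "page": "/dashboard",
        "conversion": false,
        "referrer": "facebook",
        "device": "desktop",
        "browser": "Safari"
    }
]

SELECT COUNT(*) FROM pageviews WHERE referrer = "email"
3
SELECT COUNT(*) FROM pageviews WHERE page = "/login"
1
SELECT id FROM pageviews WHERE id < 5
[1, 2, 3, 4]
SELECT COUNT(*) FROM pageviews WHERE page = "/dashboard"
2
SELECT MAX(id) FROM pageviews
7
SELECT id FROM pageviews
[1, 2, 3, 4, 5, 6, 7]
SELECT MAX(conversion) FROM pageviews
True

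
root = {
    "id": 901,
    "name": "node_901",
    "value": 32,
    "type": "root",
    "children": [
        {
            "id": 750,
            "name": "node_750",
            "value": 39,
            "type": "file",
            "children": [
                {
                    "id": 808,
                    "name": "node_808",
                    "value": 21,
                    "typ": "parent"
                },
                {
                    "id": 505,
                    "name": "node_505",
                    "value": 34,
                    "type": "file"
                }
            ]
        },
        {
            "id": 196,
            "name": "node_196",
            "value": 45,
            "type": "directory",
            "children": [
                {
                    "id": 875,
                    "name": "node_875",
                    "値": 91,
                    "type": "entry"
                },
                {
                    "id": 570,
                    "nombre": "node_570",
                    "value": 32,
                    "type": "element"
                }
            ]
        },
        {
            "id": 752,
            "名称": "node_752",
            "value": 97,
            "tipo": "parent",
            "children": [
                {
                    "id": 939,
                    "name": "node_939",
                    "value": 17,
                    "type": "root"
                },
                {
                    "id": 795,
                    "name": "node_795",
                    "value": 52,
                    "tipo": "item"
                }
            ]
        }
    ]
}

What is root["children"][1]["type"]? "directory"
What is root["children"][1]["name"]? "node_196"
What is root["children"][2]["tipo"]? "parent"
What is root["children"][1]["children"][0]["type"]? "entry"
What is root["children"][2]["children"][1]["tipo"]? "item"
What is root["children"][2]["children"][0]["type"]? "root"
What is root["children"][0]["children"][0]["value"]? 21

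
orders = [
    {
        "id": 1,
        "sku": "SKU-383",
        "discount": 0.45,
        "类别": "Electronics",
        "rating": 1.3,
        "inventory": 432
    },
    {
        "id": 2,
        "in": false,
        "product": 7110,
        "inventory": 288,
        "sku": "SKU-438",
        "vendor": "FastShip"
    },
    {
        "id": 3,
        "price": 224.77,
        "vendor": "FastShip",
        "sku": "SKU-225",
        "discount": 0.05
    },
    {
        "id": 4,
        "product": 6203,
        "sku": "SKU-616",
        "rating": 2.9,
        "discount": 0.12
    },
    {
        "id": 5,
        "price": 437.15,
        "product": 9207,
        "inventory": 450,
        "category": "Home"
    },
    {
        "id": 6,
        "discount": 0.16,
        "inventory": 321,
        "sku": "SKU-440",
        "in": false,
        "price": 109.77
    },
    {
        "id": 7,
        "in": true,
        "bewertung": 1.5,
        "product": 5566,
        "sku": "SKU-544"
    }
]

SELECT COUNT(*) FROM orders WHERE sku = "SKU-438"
1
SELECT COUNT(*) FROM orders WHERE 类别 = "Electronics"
1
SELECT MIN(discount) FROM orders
0.05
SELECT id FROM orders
[1, 2, 3, 4, 5, 6, 7]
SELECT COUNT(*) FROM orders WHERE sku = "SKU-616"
1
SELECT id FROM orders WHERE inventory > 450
[]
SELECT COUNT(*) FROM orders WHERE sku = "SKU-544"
1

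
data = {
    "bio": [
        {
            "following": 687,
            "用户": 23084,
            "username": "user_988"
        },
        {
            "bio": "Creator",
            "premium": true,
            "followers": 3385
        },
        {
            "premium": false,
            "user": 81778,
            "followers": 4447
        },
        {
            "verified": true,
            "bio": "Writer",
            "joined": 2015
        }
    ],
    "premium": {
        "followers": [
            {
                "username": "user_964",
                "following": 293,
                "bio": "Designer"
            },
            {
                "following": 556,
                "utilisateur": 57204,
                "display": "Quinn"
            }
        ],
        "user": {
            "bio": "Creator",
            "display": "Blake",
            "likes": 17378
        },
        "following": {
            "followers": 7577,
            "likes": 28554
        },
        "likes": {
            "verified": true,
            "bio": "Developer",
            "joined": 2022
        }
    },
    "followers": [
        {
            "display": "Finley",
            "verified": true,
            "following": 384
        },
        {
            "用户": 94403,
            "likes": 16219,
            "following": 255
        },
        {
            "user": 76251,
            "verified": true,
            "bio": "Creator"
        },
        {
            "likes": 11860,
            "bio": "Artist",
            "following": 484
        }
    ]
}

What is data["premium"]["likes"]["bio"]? "Developer"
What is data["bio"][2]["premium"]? False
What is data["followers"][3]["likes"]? 11860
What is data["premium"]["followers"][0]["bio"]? "Designer"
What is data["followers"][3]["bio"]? "Artist"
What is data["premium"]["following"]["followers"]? 7577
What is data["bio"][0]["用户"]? 23084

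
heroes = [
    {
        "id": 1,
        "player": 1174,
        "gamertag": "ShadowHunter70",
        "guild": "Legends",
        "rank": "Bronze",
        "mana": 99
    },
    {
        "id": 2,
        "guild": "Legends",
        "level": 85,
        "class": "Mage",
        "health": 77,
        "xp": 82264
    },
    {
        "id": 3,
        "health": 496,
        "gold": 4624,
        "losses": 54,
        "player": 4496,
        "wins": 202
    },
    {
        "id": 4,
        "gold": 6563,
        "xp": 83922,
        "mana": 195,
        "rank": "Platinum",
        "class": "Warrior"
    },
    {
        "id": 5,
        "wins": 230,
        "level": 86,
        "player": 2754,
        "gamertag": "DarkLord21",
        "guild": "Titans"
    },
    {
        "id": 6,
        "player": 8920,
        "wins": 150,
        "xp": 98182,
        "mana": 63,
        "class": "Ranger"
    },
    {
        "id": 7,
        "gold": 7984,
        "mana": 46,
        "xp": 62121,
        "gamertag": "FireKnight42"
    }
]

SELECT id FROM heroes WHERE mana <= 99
[1, 6, 7]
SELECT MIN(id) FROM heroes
1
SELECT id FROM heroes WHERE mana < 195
[1, 6, 7]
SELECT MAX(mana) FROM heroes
195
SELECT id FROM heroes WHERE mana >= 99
[1, 4]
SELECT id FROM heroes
[1, 2, 3, 4, 5, 6, 7]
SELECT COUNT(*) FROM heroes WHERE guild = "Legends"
2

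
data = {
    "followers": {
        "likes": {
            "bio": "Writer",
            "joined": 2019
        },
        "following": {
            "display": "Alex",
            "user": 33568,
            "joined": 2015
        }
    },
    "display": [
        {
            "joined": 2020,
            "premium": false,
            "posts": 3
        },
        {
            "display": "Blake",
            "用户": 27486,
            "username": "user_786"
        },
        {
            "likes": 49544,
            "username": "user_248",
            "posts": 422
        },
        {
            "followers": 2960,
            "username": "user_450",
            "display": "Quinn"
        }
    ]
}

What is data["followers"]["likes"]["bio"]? "Writer"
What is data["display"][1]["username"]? "user_786"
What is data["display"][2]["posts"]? 422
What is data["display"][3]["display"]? "Quinn"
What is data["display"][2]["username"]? "user_248"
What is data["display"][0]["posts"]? 3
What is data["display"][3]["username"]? "user_450"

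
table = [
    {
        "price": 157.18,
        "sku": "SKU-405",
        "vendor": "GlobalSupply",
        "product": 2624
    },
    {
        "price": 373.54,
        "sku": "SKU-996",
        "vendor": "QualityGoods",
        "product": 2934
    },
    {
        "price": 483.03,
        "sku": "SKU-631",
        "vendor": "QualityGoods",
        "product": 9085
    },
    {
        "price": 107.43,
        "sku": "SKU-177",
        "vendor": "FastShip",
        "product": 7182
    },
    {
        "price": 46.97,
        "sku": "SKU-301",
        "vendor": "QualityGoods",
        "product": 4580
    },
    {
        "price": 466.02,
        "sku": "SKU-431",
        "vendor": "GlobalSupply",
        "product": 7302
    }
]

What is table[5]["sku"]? "SKU-431"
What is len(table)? 6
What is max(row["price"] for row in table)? 483.03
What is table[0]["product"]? 2624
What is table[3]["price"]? 107.43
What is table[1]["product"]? 2934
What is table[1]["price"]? 373.54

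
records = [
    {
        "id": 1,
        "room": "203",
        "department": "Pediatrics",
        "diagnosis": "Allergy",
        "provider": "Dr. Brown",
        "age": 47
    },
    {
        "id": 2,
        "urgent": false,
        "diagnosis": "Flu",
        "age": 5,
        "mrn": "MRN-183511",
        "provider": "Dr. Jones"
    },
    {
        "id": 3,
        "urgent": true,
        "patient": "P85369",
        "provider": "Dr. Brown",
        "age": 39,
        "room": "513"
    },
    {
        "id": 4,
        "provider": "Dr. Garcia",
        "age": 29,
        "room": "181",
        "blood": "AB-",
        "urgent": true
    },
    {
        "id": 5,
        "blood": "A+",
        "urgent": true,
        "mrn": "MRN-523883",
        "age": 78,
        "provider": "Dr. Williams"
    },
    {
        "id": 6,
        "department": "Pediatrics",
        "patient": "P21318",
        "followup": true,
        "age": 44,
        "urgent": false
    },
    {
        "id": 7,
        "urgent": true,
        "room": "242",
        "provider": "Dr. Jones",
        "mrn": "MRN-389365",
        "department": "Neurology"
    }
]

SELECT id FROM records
[1, 2, 3, 4, 5, 6, 7]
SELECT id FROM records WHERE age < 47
[2, 3, 4, 6]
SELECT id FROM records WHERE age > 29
[1, 3, 5, 6]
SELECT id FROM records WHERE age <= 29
[2, 4]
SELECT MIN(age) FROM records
5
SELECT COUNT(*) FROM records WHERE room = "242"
1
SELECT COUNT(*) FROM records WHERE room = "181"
1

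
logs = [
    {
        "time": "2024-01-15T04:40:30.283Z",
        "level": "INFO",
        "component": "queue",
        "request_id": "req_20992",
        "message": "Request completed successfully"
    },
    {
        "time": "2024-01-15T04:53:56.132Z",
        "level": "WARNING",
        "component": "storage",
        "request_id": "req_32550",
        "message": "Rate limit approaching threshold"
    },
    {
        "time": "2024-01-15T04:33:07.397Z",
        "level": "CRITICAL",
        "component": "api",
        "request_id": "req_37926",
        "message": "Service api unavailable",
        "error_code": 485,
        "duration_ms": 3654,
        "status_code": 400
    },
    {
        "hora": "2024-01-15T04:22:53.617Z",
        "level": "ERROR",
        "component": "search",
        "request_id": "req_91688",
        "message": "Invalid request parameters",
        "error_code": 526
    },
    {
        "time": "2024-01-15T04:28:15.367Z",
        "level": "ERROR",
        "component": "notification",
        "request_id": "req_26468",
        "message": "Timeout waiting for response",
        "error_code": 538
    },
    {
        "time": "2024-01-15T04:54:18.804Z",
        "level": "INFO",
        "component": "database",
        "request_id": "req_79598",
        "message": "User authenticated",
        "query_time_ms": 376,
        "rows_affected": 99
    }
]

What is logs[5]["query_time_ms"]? 376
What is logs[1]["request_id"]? "req_32550"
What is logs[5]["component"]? "database"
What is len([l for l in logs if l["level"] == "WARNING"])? 1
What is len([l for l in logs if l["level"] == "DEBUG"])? 0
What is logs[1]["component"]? "storage"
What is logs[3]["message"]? "Invalid request parameters"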